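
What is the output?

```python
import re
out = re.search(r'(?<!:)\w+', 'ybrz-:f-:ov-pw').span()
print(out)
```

The negative lookaround is zero-width — it rules out positions where the adjacent text would match, without consuming anything.
`re.search` tries every starting position until one works.
The match spans [0:4] → 'ybrz'.

(0, 4)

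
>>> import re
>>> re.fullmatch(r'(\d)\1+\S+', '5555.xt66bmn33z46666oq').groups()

('5',)

A backreference is literal: `\1` must see the identical characters the first group matched.
For `fullmatch`, every character of the input must be accounted for by the pattern.
The match spans [0:22] → '5555.xt66bmn33z46666oq'.
Captured: group 1 = '5'.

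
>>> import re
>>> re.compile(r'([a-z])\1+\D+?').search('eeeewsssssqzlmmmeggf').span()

(0, 5)

After group 1 captures some text, `\1` only succeeds where that same text appears again.
`re.search` scans for the first position where the pattern succeeds.
The match spans [0:5] → 'eeeew'.
Captured: group 1 = 'e'.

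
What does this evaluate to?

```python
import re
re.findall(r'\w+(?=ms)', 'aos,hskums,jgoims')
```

The positive lookaround only admits positions where the adjacent text matches; those characters stay outside the span.
Matches: at [4:8] → 'hsku'; at [11:15] → 'jgoi'.
No capturing groups, so `findall` returns the 2 full match strings.

['hsku', 'jgoi']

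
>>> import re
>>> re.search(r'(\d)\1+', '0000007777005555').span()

(0, 6)

`\1` has to match the exact text group 1 already captured.
The match spans [0:6] → '000000'.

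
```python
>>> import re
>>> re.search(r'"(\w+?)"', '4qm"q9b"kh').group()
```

'"q9b"'

The match spans [3:8] → '"q9b"'.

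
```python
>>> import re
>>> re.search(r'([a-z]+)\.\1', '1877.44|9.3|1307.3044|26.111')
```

None

`\1` is not a pattern — it's the concrete string captured by group 1, re-applied verbatim.
Here nothing in the string fits, so the call returns None.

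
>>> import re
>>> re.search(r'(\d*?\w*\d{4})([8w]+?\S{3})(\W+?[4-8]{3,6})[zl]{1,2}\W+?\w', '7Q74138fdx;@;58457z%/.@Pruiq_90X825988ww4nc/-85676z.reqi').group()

'7Q74138fdx;@;58457z%/.@P'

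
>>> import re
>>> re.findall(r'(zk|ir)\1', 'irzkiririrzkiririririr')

['ir', 'ir', 'ir']

A backreference is literal: `\1` must see the identical characters the first group matched.
Walking the string: at [4:8] match 'irir', group 1 = 'ir'; at [12:16] match 'irir', group 1 = 'ir'; at [16:20] match 'irir', group 1 = 'ir'.
One capturing group, so `findall` returns just the captured substring from each match — 3 in all.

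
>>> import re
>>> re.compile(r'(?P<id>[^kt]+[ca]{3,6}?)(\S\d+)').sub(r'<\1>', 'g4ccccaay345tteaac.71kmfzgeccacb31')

The pattern matches one or more of any character except [kt], then 3 to 6 of one of [ca] (lazy) (captured as 'id'); then a non-whitespace character, then one or more of a digit (captured).
Matches: at [0:12] → 'g4ccccaay345'; at [14:21] → 'eaac.71'; at [22:34] → 'mfzgeccacb31'.
`\1` in the replacement pulls in group 1's text for each match.

'<g4ccccaa>tt<eaac>k<mfzgeccac>'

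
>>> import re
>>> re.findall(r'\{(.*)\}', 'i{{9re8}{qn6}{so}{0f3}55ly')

['{9re8}{qn6}{so}{0f3']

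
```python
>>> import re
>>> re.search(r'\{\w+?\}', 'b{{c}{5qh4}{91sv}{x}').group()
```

'{c}'

`re.search` tries every starting position until one works.
The match spans [2:5] → '{c}'.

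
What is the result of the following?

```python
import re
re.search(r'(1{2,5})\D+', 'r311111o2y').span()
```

The match spans [2:8] → '11111o'.

(2, 8)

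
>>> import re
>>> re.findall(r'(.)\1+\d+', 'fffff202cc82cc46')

['f', 'c', 'c']

A backreference is literal: `\1` must see the identical characters the first group matched.
With a single group, `findall` returns only what that group captured — 3 items.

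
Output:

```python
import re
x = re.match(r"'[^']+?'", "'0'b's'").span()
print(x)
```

`re.match` only tries the pattern at the start of the string.
The match spans [0:3] → "'0'".

(0, 3)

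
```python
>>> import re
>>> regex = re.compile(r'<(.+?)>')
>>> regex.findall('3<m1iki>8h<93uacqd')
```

['m1iki']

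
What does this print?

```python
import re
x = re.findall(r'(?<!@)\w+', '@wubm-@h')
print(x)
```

['ubm']

The negative lookaround is zero-width — it rules out positions where the adjacent text would match, without consuming anything.
Matches: at [2:5] → 'ubm'.
With no groups in the pattern, `findall` gives back each whole match — 1 here.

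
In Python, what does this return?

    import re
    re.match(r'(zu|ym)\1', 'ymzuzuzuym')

None

With `match`, the pattern is implicitly anchored at the beginning.
Here the string doesn't start with a match, so the call returns None.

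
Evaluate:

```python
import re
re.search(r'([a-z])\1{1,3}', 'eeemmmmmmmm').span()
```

(0, 3)

`\1` is not a pattern — it's the concrete string captured by group 1, re-applied verbatim.
The match spans [0:3] → 'eee'.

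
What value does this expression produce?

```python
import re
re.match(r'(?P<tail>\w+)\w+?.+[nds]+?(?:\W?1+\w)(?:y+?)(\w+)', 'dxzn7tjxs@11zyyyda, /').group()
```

Pattern: one or more of a word character (captured as 'tail'); then one or more of a word character (lazy), then one or more of any character, then one or more of one of [nds] (lazy); then optionally a non-word character, then one or more of the literal '1', then a word character (non-capturing group); then one or more of a literal 'y' (lazy) (non-capturing group); then one or more of a word character (captured).
`match` is anchored at position 0; if the pattern doesn't fit there, it returns None.
The match spans [0:18] → 'dxzn7tjxs@11zyyyda'.
Captured: group 1 = 'dxzn7t', group 2 = 'yyda'.

'dxzn7tjxs@11zyyyda'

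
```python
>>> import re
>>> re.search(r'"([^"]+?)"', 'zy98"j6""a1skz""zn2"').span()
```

(4, 8)

`search` walks the string left to right and returns the first match it finds.
The match spans [4:8] → '"j6"'.
Captured: group 1 = 'j6'.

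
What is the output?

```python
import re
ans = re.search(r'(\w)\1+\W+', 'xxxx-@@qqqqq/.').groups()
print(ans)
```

`\1` has to match the exact text group 1 already captured.
Unlike `match`, `search` isn't anchored — it looks for the pattern anywhere in the string.
The match spans [0:7] → 'xxxx-@@'.
Captured: group 1 = 'x'.

('x',)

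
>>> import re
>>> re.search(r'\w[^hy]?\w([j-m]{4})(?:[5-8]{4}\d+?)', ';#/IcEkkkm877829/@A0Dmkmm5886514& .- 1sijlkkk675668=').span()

(3, 15)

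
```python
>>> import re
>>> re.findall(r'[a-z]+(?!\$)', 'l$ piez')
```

['piez']

Because the assertion is negative and zero-width, positions next to the forbidden text are skipped.
Matches: at [3:7] → 'piez'.
`findall` yields the raw match text (1 of them) because the pattern has no groups.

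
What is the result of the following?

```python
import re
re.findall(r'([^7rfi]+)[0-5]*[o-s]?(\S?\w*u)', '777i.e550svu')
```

[('.e550sv', 'u')]

Multiple groups make `findall` return tuples — one 2-tuple for the one match.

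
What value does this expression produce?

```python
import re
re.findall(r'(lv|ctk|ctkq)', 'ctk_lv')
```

['ctk', 'lv']

Matches: at [0:3] match 'ctk', group 1 = 'ctk'; at [4:6] match 'lv', group 1 = 'lv'.
One capturing group, so `findall` returns just the captured substring from each match — 2 in all.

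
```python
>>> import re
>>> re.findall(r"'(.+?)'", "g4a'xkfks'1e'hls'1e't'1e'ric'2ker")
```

['xkfks', 'hls', 't', 'ric']

Matches: at [3:10] match "'xkfks'", group 1 = 'xkfks'; at [12:17] match "'hls'", group 1 = 'hls'; at [19:22] match "'t'", group 1 = 't'; at [24:29] match "'ric'", group 1 = 'ric'.
With a single group, `findall` returns only what that group captured — 4 items.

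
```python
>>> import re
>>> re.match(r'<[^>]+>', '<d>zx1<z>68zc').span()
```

(0, 3)

`re.match` only tries the pattern at the start of the string.
The match spans [0:3] → '<d>'.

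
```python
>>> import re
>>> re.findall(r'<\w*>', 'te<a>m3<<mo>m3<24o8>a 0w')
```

No capturing groups, so `findall` returns the 3 full match strings.

['<a>', '<mo>', '<24o8>']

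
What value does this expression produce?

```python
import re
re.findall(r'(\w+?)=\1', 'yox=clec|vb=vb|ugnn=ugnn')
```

['vb', 'ugnn']

`\1` has to match the exact text group 1 already captured.
`findall` collects group 1 from each match (2 total).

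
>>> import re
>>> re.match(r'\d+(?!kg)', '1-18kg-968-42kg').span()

(0, 1)

`(?!…)`/`(?<!…)` only lets a position through if the neighbouring text does NOT match; no characters are consumed.
With `match`, the pattern is implicitly anchored at the beginning.
The match spans [0:1] → '1'.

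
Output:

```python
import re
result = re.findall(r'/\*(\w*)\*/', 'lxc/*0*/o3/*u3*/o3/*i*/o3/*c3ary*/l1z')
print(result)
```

Matches: at [3:8] match '/*0*/', group 1 = '0'; at [10:16] match '/*u3*/', group 1 = 'u3'; at [18:23] match '/*i*/', group 1 = 'i'; at [25:34] match '/*c3ary*/', group 1 = 'c3ary'.
Because there's exactly one group, `findall` drops the full match and keeps group 1 from each hit.

['0', 'u3', 'i', 'c3ary']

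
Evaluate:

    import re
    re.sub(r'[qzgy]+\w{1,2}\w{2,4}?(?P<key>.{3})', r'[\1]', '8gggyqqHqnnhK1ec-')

Pattern: one or more of one of [qzgy], then 1 to 2 of a word character, then 2 to 4 of a word character (lazy); then exactly 3 of any character (captured as 'key').
The replacement refers to a captured group, so each match is rewritten using its own captured text.

'8[hK1]ec-'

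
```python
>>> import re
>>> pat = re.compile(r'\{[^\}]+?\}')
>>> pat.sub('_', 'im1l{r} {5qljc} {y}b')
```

Matches: at [4:7] → '{r}'; at [8:15] → '{5qljc}'; at [16:19] → '{y}'.
Every occurrence is swapped for '_'.

'im1l_ _ _b'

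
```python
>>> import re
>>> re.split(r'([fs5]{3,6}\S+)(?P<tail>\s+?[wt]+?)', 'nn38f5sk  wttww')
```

The pattern matches 3 to 6 of one of [fs5], then one or more of a non-whitespace character (captured); then one or more of whitespace (lazy), then one or more of one of [wt] (lazy) (captured as 'tail').
Lazy quantifiers expand one character at a time until the remainder of the pattern can match.
Matches to split on: at [4:11] → 'f5sk  w'.
With a capturing group present, the delimiter's captured portion is kept in the result list.

['nn38', 'f5sk', '  w', 'ttww']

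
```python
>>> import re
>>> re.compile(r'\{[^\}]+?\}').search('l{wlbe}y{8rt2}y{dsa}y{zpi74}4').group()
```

The match spans [1:7] → '{wlbe}'.

'{wlbe}'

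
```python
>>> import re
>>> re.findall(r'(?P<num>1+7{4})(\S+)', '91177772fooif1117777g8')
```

[('117777', '2fooif1117777g8')]

The pattern matches one or more of the literal '1', then exactly 4 of the literal '7' (captured as 'num'); then one or more of a non-whitespace character (captured).
Scanning left to right: at [1:22] match '1177772fooif1117777g8', groups = ('117777', '2fooif1117777g8').
2 groups means the one result is a tuple of 2 captured strings — 1 here.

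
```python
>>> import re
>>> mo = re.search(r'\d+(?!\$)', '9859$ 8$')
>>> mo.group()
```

Because the assertion is negative and zero-width, positions next to the forbidden text are skipped.
Unlike `match`, `search` isn't anchored — it looks for the pattern anywhere in the string.
The match spans [0:3] → '985'.

'985'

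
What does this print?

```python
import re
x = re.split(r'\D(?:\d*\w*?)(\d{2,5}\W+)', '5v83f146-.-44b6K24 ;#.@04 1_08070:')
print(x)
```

['5', '146-.-', '44', '24 ;#.@', '04', '08070:', '']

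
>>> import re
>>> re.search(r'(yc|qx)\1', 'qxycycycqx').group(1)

`\1` has to match the exact text group 1 already captured.
`re.search` scans for the first position where the pattern succeeds.
The match spans [2:6] → 'ycyc'.
Captured: group 1 = 'yc'.

'yc'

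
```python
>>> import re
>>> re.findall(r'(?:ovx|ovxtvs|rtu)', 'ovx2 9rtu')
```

Scanning left to right: at [0:3] → 'ovx'; at [6:9] → 'rtu'.
`findall` yields the raw match text (2 of them) because the pattern has no groups.

['ovx', 'rtu']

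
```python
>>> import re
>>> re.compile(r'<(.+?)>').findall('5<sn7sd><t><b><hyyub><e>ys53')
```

Matches: at [1:8] match '<sn7sd>', group 1 = 'sn7sd'; at [8:11] match '<t>', group 1 = 't'; at [11:14] match '<b>', group 1 = 'b'; at [14:21] match '<hyyub>', group 1 = 'hyyub'; at [21:24] match '<e>', group 1 = 'e'.
`findall` collects group 1 from each match (5 total).

['sn7sd', 't', 'b', 'hyyub', 'e']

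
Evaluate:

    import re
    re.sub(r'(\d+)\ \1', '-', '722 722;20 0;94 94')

A backreference is literal: `\1` must see the identical characters the first group matched.
Matches: at [0:7] → '722 722'; at [9:12] → '0 0'; at [13:18] → '94 94'.
`sub` substitutes '-' at each match site.

'-;2-;-'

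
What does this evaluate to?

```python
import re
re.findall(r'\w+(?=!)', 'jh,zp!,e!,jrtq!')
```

['zp', 'e', 'jrtq']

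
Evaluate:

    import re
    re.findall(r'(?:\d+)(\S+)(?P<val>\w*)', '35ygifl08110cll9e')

[('ygifl08110cll9e', '')]

`findall` packs the 2 group values into a tuple for every match.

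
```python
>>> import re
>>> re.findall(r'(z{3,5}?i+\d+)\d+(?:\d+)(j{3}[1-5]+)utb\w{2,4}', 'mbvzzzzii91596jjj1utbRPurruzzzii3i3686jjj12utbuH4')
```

The pattern matches 3 to 5 of the literal 'z' (lazy), then one or more of a literal 'i', then one or more of a digit (captured); then one or more of a digit; then one or more of a digit (non-capturing group); then exactly 3 of a literal 'j', then one or more of a character in [1-5] (captured); then the literal 'utb', then 2 to 4 of a word character.
Scanning left to right: at [3:25] match 'zzzzii91596jjj1utbRPur', groups = ('zzzzii915', 'jjj1').
2 groups means the one result is a tuple of 2 captured strings — 1 here.

[('zzzzii915', 'jjj1')]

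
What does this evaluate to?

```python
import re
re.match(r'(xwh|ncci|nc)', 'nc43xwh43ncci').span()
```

(0, 2)

`match` is anchored at position 0; if the pattern doesn't fit there, it returns None.
The match spans [0:2] → 'nc'.
Captured: group 1 = 'nc'.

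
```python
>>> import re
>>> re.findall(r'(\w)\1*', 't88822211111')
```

['t', '8', '2', '1']

The backreference `\1` re-matches whatever the first group consumed, character for character.
One capturing group, so `findall` returns just the captured substring from each match — 4 in all.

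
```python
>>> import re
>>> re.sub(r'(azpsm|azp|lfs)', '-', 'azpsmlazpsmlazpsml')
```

'-l-l-l'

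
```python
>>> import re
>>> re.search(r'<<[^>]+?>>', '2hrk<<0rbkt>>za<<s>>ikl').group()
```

'<<0rbkt>>'

The match spans [4:13] → '<<0rbkt>>'.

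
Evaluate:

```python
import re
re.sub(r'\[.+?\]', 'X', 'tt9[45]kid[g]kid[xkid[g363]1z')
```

'tt9XkidXkidX1z'

Every occurrence is swapped for 'X'.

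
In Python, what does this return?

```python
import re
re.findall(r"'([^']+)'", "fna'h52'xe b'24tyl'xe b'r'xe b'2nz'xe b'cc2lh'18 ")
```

['h52', '24tyl', 'r', '2nz', 'cc2lh']

`findall` collects group 1 from each match (5 total).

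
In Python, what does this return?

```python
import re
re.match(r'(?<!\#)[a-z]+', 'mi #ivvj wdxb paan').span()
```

(0, 2)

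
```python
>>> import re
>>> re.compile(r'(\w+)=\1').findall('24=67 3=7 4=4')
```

The backreference `\1` re-matches whatever the first group consumed, character for character.
With a single group, `findall` returns only what that group captured — 1 item.

['4']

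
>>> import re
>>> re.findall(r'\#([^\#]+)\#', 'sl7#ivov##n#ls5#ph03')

Scanning left to right: at [3:9] match '#ivov#', group 1 = 'ivov'; at [9:12] match '#n#', group 1 = 'n'.
One capturing group, so `findall` returns just the captured substring from each match — 2 in all.

['ivov', 'n']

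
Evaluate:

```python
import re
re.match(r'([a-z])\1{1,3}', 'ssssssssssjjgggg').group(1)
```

's'

The backreference `\1` re-matches whatever the first group consumed, character for character.
`match` is anchored at position 0; if the pattern doesn't fit there, it returns None.
The match spans [0:4] → 'ssss'.
Captured: group 1 = 's'.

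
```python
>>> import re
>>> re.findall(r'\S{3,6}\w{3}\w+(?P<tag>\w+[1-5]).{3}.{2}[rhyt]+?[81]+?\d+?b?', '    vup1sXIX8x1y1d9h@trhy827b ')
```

['y1']

Pattern: 3 to 6 of a non-whitespace character, then exactly 3 of a word character, then one or more of a word character; then one or more of a word character, then a character in [1-5] (captured as 'tag'); then exactly 3 of any character; then exactly 2 of any character, then one or more of one of [rhyt] (lazy); then one or more of one of [81] (lazy), then one or more of a digit (lazy), then optionally a literal 'b'.
Walking the string: at [4:27] match 'vup1sXIX8x1y1d9h@trhy82', group 1 = 'y1'.
One capturing group, so `findall` returns just the captured substring from the one match — 1 in all.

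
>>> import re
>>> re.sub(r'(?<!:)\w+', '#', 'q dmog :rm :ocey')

'# # :r# :o#'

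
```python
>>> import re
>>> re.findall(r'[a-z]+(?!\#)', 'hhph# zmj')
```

Because the assertion is negative and zero-width, positions next to the forbidden text are skipped.
`findall` yields the raw match text (2 of them) because the pattern has no groups.

['hhp', 'zmj']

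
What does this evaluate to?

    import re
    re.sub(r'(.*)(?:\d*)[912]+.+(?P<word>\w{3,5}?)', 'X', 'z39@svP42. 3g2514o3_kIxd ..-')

'X ..-'

The pattern matches zero or more of any character (captured); then zero or more of a digit (non-capturing group); then one or more of one of [912]; then one or more of any character; then 3 to 5 of a word character (lazy) (captured as 'word').
Each match is replaced by 'X'.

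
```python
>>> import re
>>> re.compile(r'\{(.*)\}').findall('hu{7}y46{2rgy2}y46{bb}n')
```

['7}y46{2rgy2}y46{bb']

`findall` collects group 1 from the one match (1 total).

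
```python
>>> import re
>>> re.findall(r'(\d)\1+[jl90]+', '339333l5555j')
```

['3', '3', '5']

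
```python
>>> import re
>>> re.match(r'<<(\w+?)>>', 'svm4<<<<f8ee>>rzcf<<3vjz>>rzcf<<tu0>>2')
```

None

With `match`, the pattern is implicitly anchored at the beginning.
Here the pattern fails at index 0, so the call returns None.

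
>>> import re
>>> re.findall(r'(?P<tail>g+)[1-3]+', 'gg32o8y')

['gg']

Pattern: one or more of a literal 'g' (captured as 'tail'); then one or more of a character in [1-3].
Because there's exactly one group, `findall` drops the full match and keeps group 1 from the one hit.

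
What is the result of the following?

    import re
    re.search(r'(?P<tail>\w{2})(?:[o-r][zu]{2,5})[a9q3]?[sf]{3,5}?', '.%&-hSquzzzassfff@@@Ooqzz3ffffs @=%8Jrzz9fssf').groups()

('hS',)

This matches exactly 2 of a word character (captured as 'tail'); then a character in [o-r], then 2 to 5 of one of [zu] (non-capturing group); then optionally one of [a9q3], then 3 to 5 of one of [sf] (lazy).
Unlike `match`, `search` isn't anchored — it looks for the pattern anywhere in the string.
The match spans [4:15] → 'hSquzzzassf'.
Captured: group 1 = 'hS'.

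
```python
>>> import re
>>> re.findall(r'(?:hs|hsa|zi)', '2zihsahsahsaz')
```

['zi', 'hs', 'hs', 'hs']

`|` is ordered: at each position the engine commits to the first alternative that works.
Walking the string: at [1:3] → 'zi'; at [3:5] → 'hs'; at [6:8] → 'hs'; at [9:11] → 'hs'.
With no groups in the pattern, `findall` gives back each whole match — 4 here.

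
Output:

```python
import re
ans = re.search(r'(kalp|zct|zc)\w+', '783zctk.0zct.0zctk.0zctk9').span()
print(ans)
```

The match spans [3:7] → 'zctk'.

(3, 7)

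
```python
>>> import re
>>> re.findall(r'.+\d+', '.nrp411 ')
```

With no groups in the pattern, `findall` gives back each whole match — 1 here.

['.nrp411']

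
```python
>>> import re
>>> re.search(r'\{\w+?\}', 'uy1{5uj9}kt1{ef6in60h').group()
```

'{5uj9}'

Unlike `match`, `search` isn't anchored — it looks for the pattern anywhere in the string.
The match spans [3:9] → '{5uj9}'.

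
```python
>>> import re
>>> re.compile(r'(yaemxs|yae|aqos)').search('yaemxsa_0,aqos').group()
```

Alternation isn't longest-match — the leftmost alternative that fits at this position is chosen.
The match spans [0:6] → 'yaemxs'.

'yaemxs'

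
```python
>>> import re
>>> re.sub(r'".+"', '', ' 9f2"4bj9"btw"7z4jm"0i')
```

' 9f20i'

Every occurrence is swapped for ''.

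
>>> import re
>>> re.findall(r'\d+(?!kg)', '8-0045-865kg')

A negative assertion filters positions out without eating any characters.
Scanning left to right: at [0:1] → '8'; at [2:6] → '0045'; at [7:9] → '86'.
With no groups in the pattern, `findall` gives back each whole match — 3 here.

['8', '0045', '86']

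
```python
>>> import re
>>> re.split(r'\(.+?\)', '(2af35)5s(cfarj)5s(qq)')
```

['', '5s', '5s', '']

The `?` after the quantifier makes it lazy — it takes as little as possible before letting the rest of the pattern try.
Matches to split on: at [0:7] → '(2af35)'; at [9:16] → '(cfarj)'; at [18:22] → '(qq)'.
The string is cut at each match, leaving 4 pieces.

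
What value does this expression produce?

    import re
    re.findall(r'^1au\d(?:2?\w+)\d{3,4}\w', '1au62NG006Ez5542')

The pattern matches anchored at the start of the string; then the literal '1au', then a digit; then optionally the literal '2', then one or more of a word character (non-capturing group); then 3 to 4 of a digit, then a word character.
Scanning left to right: at [0:16] → '1au62NG006Ez5542'.
`findall` yields the raw match text (1 of them) because the pattern has no groups.

['1au62NG006Ez5542']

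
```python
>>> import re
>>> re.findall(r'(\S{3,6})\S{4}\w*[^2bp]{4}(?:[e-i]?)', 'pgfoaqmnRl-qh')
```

`findall` collects group 1 from the one match (1 total).

['pgfoa']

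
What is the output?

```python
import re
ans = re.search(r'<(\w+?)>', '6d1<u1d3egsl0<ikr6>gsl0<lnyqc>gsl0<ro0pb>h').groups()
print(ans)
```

('ikr6',)

`search` walks the string left to right and returns the first match it finds.
The match spans [13:19] → '<ikr6>'.
Captured: group 1 = 'ikr6'.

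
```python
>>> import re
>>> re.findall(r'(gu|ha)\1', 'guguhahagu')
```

['gu', 'ha']

`\1` has to match the exact text group 1 already captured.
`findall` collects group 1 from each match (2 total).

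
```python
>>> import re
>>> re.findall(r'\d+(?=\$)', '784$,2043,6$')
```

The `(?=…)`/`(?<=…)` assertion just peeks at neighbouring text; it doesn't advance the match position.
With no groups in the pattern, `findall` gives back each whole match — 2 here.

['784', '6']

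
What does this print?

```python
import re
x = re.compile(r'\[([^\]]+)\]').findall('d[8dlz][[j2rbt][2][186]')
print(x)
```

['8dlz', '[j2rbt', '2', '186']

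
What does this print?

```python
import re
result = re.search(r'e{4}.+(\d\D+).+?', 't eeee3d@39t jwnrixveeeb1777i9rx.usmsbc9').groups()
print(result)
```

('9rx.usmsbc',)

This matches exactly 4 of the literal 'e', then one or more of any character; then a digit, then one or more of a non-digit (captured); then one or more of any character (lazy).
`search` walks the string left to right and returns the first match it finds.
The match spans [2:40] → 'eeee3d@39t jwnrixveeeb1777i9rx.usmsbc9'.
Captured: group 1 = '9rx.usmsbc'.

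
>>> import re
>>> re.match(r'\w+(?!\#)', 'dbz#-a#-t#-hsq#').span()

With `match`, the pattern is implicitly anchored at the beginning.
The match spans [0:2] → 'db'.

(0, 2)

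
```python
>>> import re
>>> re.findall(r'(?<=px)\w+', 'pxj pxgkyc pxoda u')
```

Because the assertion is zero-width, the text it checks is not consumed and won't appear in the result.
No capturing groups, so `findall` returns the 3 full match strings.

['j', 'gkyc', 'oda']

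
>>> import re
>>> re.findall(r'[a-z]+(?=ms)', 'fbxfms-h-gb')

['fbxf']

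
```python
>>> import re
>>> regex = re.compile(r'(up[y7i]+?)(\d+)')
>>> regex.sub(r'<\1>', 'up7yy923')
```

'<up7yy>'

Pattern: the literal 'up', then one or more of one of [y7i] (lazy) (captured); then one or more of a digit (captured).
Matches: at [0:8] → 'up7yy923'.
Each match is replaced using the text its own group 1 captured.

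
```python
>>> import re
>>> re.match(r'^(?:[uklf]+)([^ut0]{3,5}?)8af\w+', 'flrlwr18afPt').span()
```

The pattern matches anchored at the start of the string; then one or more of one of [uklf] (non-capturing group); then 3 to 5 of any character except [ut0] (lazy) (captured); then the literal '8af', then one or more of a word character.
`re.match` won't scan ahead — the pattern has to work from the very first character.
The match spans [0:12] → 'flrlwr18afPt'.
Captured: group 1 = 'rlwr1'.

(0, 12)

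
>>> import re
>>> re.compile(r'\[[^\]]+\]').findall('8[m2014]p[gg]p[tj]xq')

['[m2014]', '[gg]', '[tj]']

Scanning left to right: at [1:8] → '[m2014]'; at [9:13] → '[gg]'; at [14:18] → '[tj]'.
No capturing groups, so `findall` returns the 3 full match strings.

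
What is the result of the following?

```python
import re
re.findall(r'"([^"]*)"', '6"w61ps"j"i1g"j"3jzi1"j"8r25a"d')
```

Walking the string: at [1:8] match '"w61ps"', group 1 = 'w61ps'; at [9:14] match '"i1g"', group 1 = 'i1g'; at [15:22] match '"3jzi1"', group 1 = '3jzi1'; at [23:30] match '"8r25a"', group 1 = '8r25a'.
One capturing group, so `findall` returns just the captured substring from each match — 4 in all.

['w61ps', 'i1g', '3jzi1', '8r25a']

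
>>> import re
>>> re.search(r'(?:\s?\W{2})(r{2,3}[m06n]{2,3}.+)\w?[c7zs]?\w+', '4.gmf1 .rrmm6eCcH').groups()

('rrmm6eCc',)

Pattern: optionally whitespace, then exactly 2 of a non-word character (non-capturing group); then 2 to 3 of the literal 'r', then 2 to 3 of one of [m06n], then one or more of any character (captured); then optionally a word character, then optionally one of [c7zs]; then one or more of a word character.
`re.search` tries every starting position until one works.
The match spans [6:17] → ' .rrmm6eCcH'.
Captured: group 1 = 'rrmm6eCc'.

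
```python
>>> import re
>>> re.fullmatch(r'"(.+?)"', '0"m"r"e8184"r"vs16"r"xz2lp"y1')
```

None

For `fullmatch`, every character of the input must be accounted for by the pattern.
Here the string isn't matched end-to-end, so the call returns None.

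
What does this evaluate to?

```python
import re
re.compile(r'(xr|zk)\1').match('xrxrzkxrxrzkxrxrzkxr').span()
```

(0, 4)

`match` is anchored at position 0; if the pattern doesn't fit there, it returns None.
The match spans [0:4] → 'xrxr'.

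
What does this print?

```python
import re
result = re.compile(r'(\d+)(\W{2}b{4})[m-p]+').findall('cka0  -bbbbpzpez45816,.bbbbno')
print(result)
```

This matches one or more of a digit (captured); then exactly 2 of a non-word character, then exactly 4 of a literal 'b' (captured); then one or more of a character in [m-p].
Scanning left to right: at [16:29] match '45816,.bbbbno', groups = ('45816', ',.bbbb').
2 groups means the one result is a tuple of 2 captured strings — 1 here.

[('45816', ',.bbbb')]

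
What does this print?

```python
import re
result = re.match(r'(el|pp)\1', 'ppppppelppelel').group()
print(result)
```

`match` is anchored at position 0; if the pattern doesn't fit there, it returns None.
The match spans [0:4] → 'pppp'.

pppp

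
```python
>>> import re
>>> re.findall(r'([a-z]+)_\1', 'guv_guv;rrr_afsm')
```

A backreference is literal: `\1` must see the identical characters the first group matched.
Matches: at [0:7] match 'guv_guv', group 1 = 'guv'.
Because there's exactly one group, `findall` drops the full match and keeps group 1 from the one hit.

['guv']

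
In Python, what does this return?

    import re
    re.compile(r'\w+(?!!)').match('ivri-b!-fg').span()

(0, 4)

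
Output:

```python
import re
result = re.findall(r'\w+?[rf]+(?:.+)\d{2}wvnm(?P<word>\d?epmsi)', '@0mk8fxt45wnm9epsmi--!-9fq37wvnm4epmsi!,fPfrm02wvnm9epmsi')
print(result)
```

This matches one or more of a word character (lazy), then one or more of one of [rf]; then one or more of any character (non-capturing group); then exactly 2 of a digit, then the literal 'wv', then the literal 'nm'; then optionally a digit, then the literal 'epm', then the literal 'si' (captured as 'word').
Because there's exactly one group, `findall` drops the full match and keeps group 1 from the one hit.

['9epmsi']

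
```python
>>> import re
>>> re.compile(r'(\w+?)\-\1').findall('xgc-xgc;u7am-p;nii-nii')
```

['xgc', 'nii']

After group 1 captures some text, `\1` only succeeds where that same text appears again.
Walking the string: at [0:7] match 'xgc-xgc', group 1 = 'xgc'; at [15:22] match 'nii-nii', group 1 = 'nii'.
One capturing group, so `findall` returns just the captured substring from each match — 2 in all.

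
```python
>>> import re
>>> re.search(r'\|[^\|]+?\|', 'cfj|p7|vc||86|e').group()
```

The match spans [3:7] → '|p7|'.

'|p7|'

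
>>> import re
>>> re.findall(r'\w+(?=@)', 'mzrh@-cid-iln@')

The lookaround is zero-width — it requires the adjacent text to match without consuming it, so the asserted text isn't part of the match.
Matches: at [0:4] → 'mzrh'; at [10:13] → 'iln'.
No capturing groups, so `findall` returns the 2 full match strings.

['mzrh', 'iln']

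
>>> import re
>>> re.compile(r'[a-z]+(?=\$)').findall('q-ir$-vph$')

['ir', 'vph']

The lookaround is zero-width — it requires the adjacent text to match without consuming it, so the asserted text isn't part of the match.
Walking the string: at [2:4] → 'ir'; at [6:9] → 'vph'.
No capturing groups, so `findall` returns the 2 full match strings.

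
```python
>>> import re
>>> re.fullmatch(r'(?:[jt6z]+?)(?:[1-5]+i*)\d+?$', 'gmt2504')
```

None

Pattern: one or more of one of [jt6z] (lazy) (non-capturing group); then one or more of a character in [1-5], then zero or more of the literal 'i' (non-capturing group); then one or more of a digit (lazy); then anchored at the end.
`re.fullmatch` requires the pattern to consume the entire string.
Here there's no way to consume every character, so the call returns None.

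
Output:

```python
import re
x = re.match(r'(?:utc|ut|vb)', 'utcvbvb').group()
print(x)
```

utc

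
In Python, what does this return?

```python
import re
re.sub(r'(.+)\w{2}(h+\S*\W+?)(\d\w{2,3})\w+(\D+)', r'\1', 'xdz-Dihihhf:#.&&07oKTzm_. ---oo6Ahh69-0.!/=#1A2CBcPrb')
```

'xdz-Dihihhf:#.&&07oKTzm_. ---oo6'

This matches one or more of any character (captured); then exactly 2 of a word character; then one or more of a literal 'h', then zero or more of a non-whitespace character, then one or more of a non-word character (lazy) (captured); then a digit, then 2 to 3 of a word character (captured); then one or more of a word character; then one or more of a non-digit (captured).
`\1` in the replacement pulls in group 1's text for each match.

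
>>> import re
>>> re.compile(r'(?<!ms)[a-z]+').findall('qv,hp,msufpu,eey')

['qv', 'hp', 'msufpu', 'eey']

The negative lookahead/lookbehind blocks any match where the forbidden context is present.
No capturing groups, so `findall` returns the 4 full match strings.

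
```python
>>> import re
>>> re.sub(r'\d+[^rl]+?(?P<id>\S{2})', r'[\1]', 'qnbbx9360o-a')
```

'qnbbx[-a]'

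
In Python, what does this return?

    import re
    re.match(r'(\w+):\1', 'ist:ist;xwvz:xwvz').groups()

('ist',)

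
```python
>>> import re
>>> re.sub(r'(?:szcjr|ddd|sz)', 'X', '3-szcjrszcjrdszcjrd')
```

'3-XXdXd'

Alternation tries branches left to right and keeps the first one that lets the overall match succeed at that position.
Matches: at [2:7] → 'szcjr'; at [7:12] → 'szcjr'; at [13:18] → 'szcjr'.
`sub` substitutes 'X' at each match site.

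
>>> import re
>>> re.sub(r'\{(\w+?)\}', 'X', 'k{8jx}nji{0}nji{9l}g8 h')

'kXnjiXnjiXg8 h'

Matches: at [1:6] → '{8jx}'; at [9:12] → '{0}'; at [15:19] → '{9l}'.
Each match is replaced by 'X'.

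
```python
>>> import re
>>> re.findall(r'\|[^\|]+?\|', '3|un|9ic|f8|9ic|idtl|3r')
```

Matches: at [1:5] → '|un|'; at [8:12] → '|f8|'; at [15:21] → '|idtl|'.
No capturing groups, so `findall` returns the 3 full match strings.

['|un|', '|f8|', '|idtl|']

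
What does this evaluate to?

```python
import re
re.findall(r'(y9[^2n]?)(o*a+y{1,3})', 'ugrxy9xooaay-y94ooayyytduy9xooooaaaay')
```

[('y9x', 'ooaay'), ('y94', 'ooayyy'), ('y9x', 'ooooaaaay')]

This matches the literal 'y9', then optionally any character except [2n] (captured); then zero or more of a literal 'o', then one or more of a literal 'a', then 1 to 3 of the literal 'y' (captured).
Multiple groups make `findall` return tuples — one 2-tuple for each match.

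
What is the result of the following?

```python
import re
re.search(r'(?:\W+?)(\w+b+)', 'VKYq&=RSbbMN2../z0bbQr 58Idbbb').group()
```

'&=RSbb'

This matches one or more of a non-word character (lazy) (non-capturing group); then one or more of a word character, then one or more of the literal 'b' (captured).
`search` walks the string left to right and returns the first match it finds.
The match spans [4:10] → '&=RSbb'.
Captured: group 1 = 'RSbb'.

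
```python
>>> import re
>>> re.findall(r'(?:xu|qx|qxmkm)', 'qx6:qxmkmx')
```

Branches in `(...|...)` are attempted left-to-right; the first branch that allows the whole pattern to succeed is taken.
No capturing groups, so `findall` returns the 2 full match strings.

['qx', 'qx']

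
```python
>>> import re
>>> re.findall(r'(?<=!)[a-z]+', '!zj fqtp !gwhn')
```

['zj', 'gwhn']

Lookahead/lookbehind check context without consuming it, so the matched span excludes the asserted characters.
With no groups in the pattern, `findall` gives back each whole match — 2 here.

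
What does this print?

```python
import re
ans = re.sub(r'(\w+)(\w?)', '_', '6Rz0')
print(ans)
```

Pattern: one or more of a word character (captured); then optionally a word character (captured).
Matches: at [0:4] → '6Rz0'.
`sub` substitutes '_' at each match site.

_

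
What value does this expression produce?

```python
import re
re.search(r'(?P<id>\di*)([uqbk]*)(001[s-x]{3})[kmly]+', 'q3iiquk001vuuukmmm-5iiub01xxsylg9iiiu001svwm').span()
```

(32, 44)

This matches a digit, then zero or more of a literal 'i' (captured as 'id'); then zero or more of one of [uqbk] (captured); then the literal '001', then exactly 3 of a character in [s-x] (captured); then one or more of one of [kmly].
`search` walks the string left to right and returns the first match it finds.
The match spans [32:44] → '9iiiu001svwm'.
Captured: group 1 = '9iii', group 2 = 'u', group 3 = '001svw'.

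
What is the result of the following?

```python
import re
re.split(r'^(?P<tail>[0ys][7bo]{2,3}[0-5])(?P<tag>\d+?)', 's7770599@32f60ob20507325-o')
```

['', 's7770', '5', '99@32f60ob20507325-o']

This matches anchored at the start of the string; then one of [0ys], then 2 to 3 of one of [7bo], then a character in [0-5] (captured as 'tail'); then one or more of a digit (lazy) (captured as 'tag').
Matches to split on: at [0:6] → 's77705'.
With a capturing group present, the delimiter's captured portion is kept in the result list.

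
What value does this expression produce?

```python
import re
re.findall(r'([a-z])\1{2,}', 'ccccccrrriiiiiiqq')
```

['c', 'r', 'i']

`\1` is not a pattern — it's the concrete string captured by group 1, re-applied verbatim.
Scanning left to right: at [0:6] match 'cccccc', group 1 = 'c'; at [6:9] match 'rrr', group 1 = 'r'; at [9:15] match 'iiiiii', group 1 = 'i'.
One capturing group, so `findall` returns just the captured substring from each match — 3 in all.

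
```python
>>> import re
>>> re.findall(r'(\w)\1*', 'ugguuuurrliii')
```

['u', 'g', 'u', 'r', 'l', 'i']

`\1` has to match the exact text group 1 already captured.
`findall` collects group 1 from each match (6 total).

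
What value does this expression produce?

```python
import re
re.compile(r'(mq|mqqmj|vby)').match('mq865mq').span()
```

(0, 2)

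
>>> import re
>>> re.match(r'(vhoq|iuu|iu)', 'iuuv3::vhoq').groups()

('iuu',)

`|` is ordered: at each position the engine commits to the first alternative that works.
`re.match` won't scan ahead — the pattern has to work from the very first character.
The match spans [0:3] → 'iuu'.
Captured: group 1 = 'iuu'.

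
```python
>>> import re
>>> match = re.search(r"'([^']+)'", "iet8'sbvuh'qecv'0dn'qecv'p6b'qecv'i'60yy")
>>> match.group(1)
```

'sbvuh'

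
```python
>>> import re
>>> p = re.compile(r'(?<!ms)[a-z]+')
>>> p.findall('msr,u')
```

['msr', 'u']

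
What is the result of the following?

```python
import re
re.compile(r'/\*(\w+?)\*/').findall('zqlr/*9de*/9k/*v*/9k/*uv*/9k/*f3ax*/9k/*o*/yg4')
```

Matches: at [4:11] match '/*9de*/', group 1 = '9de'; at [13:18] match '/*v*/', group 1 = 'v'; at [20:26] match '/*uv*/', group 1 = 'uv'; at [28:36] match '/*f3ax*/', group 1 = 'f3ax'; at [38:43] match '/*o*/', group 1 = 'o'.
One capturing group, so `findall` returns just the captured substring from each match — 5 in all.

['9de', 'v', 'uv', 'f3ax', 'o']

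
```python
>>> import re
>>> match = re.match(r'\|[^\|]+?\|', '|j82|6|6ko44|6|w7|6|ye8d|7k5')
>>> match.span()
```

`re.match` won't scan ahead — the pattern has to work from the very first character.
The match spans [0:5] → '|j82|'.

(0, 5)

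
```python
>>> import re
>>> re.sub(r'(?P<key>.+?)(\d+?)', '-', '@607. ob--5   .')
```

'---   .'

Pattern: one or more of any character (lazy) (captured as 'key'); then one or more of a digit (lazy) (captured).
A non-greedy quantifier consumes as few characters as it can — just enough that the remainder of the pattern still matches from where it stops; whatever follows it matches normally.
Matches: at [0:2] → '@6'; at [2:4] → '07'; at [4:11] → '. ob--5'.
Each match is replaced by '-'.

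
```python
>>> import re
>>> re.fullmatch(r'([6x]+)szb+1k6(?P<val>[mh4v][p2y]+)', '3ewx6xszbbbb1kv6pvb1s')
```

None

This matches one or more of one of [6x] (captured); then the literal 'sz', then one or more of the literal 'b', then the literal '1k6'; then one of [mh4v], then one or more of one of [p2y] (captured as 'val').
`re.fullmatch` requires the pattern to consume the entire string.
Here there's no way to consume every character, so the call returns None.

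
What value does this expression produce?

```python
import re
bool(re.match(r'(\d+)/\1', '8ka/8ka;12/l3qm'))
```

False

With `match`, the pattern is implicitly anchored at the beginning.
Here the string doesn't start with a match, so the call returns None, and `bool(None)` is False.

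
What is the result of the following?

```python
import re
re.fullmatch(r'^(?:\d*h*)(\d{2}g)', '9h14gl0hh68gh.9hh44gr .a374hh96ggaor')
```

None

The pattern matches anchored at the start of the string; then zero or more of a digit, then zero or more of a literal 'h' (non-capturing group); then exactly 2 of a digit, then a literal 'g' (captured).
For `fullmatch`, every character of the input must be accounted for by the pattern.
Here the pattern can't cover the whole string, so the call returns None.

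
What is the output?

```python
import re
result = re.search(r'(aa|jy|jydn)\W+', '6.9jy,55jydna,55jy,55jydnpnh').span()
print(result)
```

`search` walks the string left to right and returns the first match it finds.
The match spans [3:6] → 'jy,'.
Captured: group 1 = 'jy'.

(3, 6)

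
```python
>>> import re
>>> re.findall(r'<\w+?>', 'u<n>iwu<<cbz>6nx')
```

Walking the string: at [1:4] → '<n>'; at [8:13] → '<cbz>'.
With no groups in the pattern, `findall` gives back each whole match — 2 here.

['<n>', '<cbz>']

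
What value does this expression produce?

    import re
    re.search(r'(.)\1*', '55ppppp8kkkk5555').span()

(0, 2)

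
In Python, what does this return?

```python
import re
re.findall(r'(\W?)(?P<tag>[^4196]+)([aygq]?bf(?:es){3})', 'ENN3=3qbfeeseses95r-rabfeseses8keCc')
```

[('', '5r-ra', 'bfeseses')]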